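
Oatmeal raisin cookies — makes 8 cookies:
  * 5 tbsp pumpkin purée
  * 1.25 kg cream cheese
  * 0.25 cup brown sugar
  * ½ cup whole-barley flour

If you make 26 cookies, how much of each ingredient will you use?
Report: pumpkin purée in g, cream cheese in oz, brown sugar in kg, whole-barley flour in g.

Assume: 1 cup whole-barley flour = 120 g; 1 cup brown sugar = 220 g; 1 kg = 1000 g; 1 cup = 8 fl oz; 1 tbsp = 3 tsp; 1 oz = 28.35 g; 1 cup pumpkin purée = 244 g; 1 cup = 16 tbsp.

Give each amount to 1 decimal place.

Scaling factor: 26/8 = 13/4 = 3.25.
pumpkin purée: 5 tbsp × 13/4 ÷ 16 tbsp/cup × 244 g/cup ≈ 247.8 g
cream cheese: 1.25 kg × 13/4 × 1000 g/kg ÷ 28.35 g/oz ≈ 143.3 oz
brown sugar: 0.25 cup × 13/4 × 220 g/cup ÷ 1000 g/kg ≈ 0.2 kg
whole-barley flour: 0.5 cup × 13/4 × 120 g/cup = 195.0 g

pumpkin purée: 247.8 g; cream cheese: 143.3 oz; brown sugar: 0.2 kg; whole-barley flour: 195.0 g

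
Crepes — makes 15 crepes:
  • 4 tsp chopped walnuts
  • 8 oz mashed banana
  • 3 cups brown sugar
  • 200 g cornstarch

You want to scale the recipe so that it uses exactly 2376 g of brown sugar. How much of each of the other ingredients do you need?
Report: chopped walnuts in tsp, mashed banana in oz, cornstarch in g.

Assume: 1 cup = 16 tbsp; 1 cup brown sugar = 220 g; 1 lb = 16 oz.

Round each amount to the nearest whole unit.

The original recipe has 660 g of brown sugar, so the scaling factor is 2376 ÷ 660 = 18/5 = 3.6.
chopped walnuts: 4 tsp × 18/5 ≈ 14 tsp
mashed banana: 8 oz × 18/5 ≈ 29 oz
cornstarch: 200 g × 18/5 = 720 g

chopped walnuts: 14 tsp; mashed banana: 29 oz; cornstarch: 720 g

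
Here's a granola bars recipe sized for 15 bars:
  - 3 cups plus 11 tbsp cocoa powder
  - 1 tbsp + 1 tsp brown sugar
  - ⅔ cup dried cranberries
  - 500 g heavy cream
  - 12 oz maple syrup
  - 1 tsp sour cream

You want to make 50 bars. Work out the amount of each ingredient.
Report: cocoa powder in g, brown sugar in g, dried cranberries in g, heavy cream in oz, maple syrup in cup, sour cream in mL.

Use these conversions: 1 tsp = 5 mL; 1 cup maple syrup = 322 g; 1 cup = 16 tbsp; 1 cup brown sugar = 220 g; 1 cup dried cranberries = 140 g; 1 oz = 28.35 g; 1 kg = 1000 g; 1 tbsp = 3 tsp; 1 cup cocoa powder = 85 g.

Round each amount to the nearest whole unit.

Scaling factor: 50/15 = 10/3.
cocoa powder: (3 cup + 11 tbsp = 3.6875 cup) × 10/3 × 85 g/cup ≈ 1045 g
brown sugar: (1 tbsp + 1 tsp = 4/3 tbsp) × 10/3 ÷ 16 tbsp/cup × 220 g/cup ≈ 61 g
dried cranberries: 2/3 cup × 10/3 × 140 g/cup ≈ 311 g
heavy cream: 500 g × 10/3 ÷ 28.35 g/oz ≈ 59 oz
maple syrup: 12 oz × 10/3 × 28.35 g/oz ÷ 322 g/cup ≈ 4 cup
sour cream: 1 tsp × 10/3 × 5 mL/tsp ≈ 17 mL

cocoa powder: 1045 g; brown sugar: 61 g; dried cranberries: 311 g; heavy cream: 59 oz; maple syrup: 4 cup; sour cream: 17 mL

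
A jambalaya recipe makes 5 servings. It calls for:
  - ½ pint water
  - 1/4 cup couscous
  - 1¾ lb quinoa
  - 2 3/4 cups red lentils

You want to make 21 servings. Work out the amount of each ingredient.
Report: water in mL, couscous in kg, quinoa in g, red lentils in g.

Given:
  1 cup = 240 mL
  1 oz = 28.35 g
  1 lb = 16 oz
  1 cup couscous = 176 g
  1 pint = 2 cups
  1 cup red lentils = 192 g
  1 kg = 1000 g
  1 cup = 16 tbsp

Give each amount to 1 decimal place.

Scaling factor: 21/5 = 4.2.
water: 0.5 pint × 21/5 × 2 cup/pint × 240 mL/cup = 1008.0 mL
couscous: 0.25 cup × 21/5 × 176 g/cup ÷ 1000 g/kg ≈ 0.2 kg
quinoa: 1.75 lb × 21/5 × 16 oz/lb × 28.35 g/oz ≈ 3334.0 g
red lentils: 2.75 cup × 21/5 × 192 g/cup = 2217.6 g

water: 1008.0 mL; couscous: 0.2 kg; quinoa: 3334.0 g; red lentils: 2217.6 g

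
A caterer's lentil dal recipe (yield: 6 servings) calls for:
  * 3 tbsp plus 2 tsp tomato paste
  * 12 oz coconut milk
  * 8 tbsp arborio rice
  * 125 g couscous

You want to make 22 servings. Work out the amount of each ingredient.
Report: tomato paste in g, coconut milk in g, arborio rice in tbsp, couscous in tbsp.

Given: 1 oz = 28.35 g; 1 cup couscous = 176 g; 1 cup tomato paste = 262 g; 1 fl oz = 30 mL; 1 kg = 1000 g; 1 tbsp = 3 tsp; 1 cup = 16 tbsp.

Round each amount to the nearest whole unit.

tomato paste: 220 g; coconut milk: 1247 g; arborio rice: 29 tbsp; couscous: 42 tbsp

Scaling factor: 22/6 = 11/3.
tomato paste: (3 tbsp + 2 tsp = 11/3 tbsp) × 11/3 ÷ 16 tbsp/cup × 262 g/cup ≈ 220 g
coconut milk: 12 oz × 11/3 × 28.35 g/oz ≈ 1247 g
arborio rice: 8 tbsp × 11/3 ≈ 29 tbsp
couscous: 125 g × 11/3 ÷ 176 g/cup × 16 tbsp/cup ≈ 42 tbsp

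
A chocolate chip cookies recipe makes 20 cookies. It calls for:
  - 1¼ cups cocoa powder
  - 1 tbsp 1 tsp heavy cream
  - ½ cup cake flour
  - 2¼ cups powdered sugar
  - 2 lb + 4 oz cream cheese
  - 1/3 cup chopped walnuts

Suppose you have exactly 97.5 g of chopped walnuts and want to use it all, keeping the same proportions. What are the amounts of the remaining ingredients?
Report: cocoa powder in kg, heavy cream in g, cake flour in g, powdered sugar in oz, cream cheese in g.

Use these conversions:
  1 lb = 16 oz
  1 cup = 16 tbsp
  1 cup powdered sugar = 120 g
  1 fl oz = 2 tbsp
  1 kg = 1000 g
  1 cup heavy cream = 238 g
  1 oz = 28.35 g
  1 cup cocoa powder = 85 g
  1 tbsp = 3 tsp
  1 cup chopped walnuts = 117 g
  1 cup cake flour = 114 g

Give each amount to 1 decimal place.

cocoa powder: 0.3 kg; heavy cream: 49.6 g; cake flour: 142.5 g; powdered sugar: 23.8 oz; cream cheese: 2551.5 g

The original recipe has 39 g of chopped walnuts, so the scaling factor is 97.5 ÷ 39 = 5/2 = 2.5.
cocoa powder: 1.25 cup × 5/2 × 85 g/cup ÷ 1000 g/kg ≈ 0.3 kg
heavy cream: (1 tbsp + 1 tsp = 4/3 tbsp) × 5/2 ÷ 16 tbsp/cup × 238 g/cup ≈ 49.6 g
cake flour: 0.5 cup × 5/2 × 114 g/cup = 142.5 g
powdered sugar: 2.25 cup × 5/2 × 120 g/cup ÷ 28.35 g/oz ≈ 23.8 oz
cream cheese: (2 lb + 4 oz = 2.25 lb) × 5/2 × 16 oz/lb × 28.35 g/oz = 2551.5 g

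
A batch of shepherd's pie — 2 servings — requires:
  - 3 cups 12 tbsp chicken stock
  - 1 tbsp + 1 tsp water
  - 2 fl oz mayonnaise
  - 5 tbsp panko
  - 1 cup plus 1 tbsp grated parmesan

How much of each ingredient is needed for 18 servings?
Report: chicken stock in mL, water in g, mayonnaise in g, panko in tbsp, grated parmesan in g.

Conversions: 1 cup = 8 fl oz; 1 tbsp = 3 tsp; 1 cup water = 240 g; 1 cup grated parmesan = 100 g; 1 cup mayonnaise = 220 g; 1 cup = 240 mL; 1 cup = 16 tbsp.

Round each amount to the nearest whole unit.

chicken stock: 8100 mL; water: 180 g; mayonnaise: 495 g; panko: 45 tbsp; grated parmesan: 956 g

Scaling factor: 18/2 = 9.
chicken stock: (3 cup + 12 tbsp = 3.75 cup) × 9 × 240 mL/cup = 8100 mL
water: (1 tbsp + 1 tsp = 4/3 tbsp) × 9 ÷ 16 tbsp/cup × 240 g/cup = 180 g
mayonnaise: 2 fl oz × 9 ÷ 8 fl oz/cup × 220 g/cup = 495 g
panko: 5 tbsp × 9 = 45 tbsp
grated parmesan: (1 cup + 1 tbsp = 1.0625 cup) × 9 × 100 g/cup ≈ 956 g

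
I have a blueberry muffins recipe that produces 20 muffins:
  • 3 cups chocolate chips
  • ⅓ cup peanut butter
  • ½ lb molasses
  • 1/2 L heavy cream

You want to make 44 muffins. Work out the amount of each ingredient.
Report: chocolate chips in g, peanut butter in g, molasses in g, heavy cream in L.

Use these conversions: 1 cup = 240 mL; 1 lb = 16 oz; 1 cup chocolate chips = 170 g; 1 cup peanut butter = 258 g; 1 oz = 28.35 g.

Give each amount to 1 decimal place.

Scaling factor: 44/20 = 11/5 = 2.2.
chocolate chips: 3 cup × 11/5 × 170 g/cup = 1122.0 g
peanut butter: 1/3 cup × 11/5 × 258 g/cup = 189.2 g
molasses: 0.5 lb × 11/5 × 16 oz/lb × 28.35 g/oz ≈ 499.0 g
heavy cream: 0.5 L × 11/5 = 1.1 L

chocolate chips: 1122.0 g; peanut butter: 189.2 g; molasses: 499.0 g; heavy cream: 1.1 L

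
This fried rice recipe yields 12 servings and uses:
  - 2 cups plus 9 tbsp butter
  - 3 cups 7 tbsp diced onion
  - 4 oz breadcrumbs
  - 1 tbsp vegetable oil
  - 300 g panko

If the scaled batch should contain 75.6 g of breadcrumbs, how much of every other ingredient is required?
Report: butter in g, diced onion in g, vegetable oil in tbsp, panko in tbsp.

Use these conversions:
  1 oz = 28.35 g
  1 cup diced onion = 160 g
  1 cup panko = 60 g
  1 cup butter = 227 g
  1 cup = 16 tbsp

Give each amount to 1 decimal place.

The original recipe has 113.4 g of breadcrumbs, so the scaling factor is 75.6 ÷ 113.4 = 2/3.
butter: (2 cup + 9 tbsp = 2.5625 cup) × 2/3 × 227 g/cup ≈ 387.8 g
diced onion: (3 cup + 7 tbsp = 3.4375 cup) × 2/3 × 160 g/cup ≈ 366.7 g
vegetable oil: 1 tbsp × 2/3 ≈ 0.7 tbsp
panko: 300 g × 2/3 ÷ 60 g/cup × 16 tbsp/cup ≈ 53.3 tbsp

butter: 387.8 g; diced onion: 366.7 g; vegetable oil: 0.7 tbsp; panko: 53.3 tbsp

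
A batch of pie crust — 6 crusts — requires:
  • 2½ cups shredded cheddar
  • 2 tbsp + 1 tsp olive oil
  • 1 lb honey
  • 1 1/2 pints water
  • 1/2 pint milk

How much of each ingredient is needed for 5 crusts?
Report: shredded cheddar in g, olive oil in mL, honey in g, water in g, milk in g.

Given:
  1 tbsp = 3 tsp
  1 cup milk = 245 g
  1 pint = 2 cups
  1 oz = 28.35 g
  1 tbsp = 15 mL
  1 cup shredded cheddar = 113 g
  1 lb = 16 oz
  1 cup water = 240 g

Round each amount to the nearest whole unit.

shredded cheddar: 235 g; olive oil: 29 mL; honey: 378 g; water: 600 g; milk: 204 g

Scaling factor: 5/6.
shredded cheddar: 2.5 cup × 5/6 × 113 g/cup ≈ 235 g
olive oil: (2 tbsp + 1 tsp = 7/3 tbsp) × 5/6 × 15 mL/tbsp ≈ 29 mL
honey: 1 lb × 5/6 × 16 oz/lb × 28.35 g/oz = 378 g
water: 1.5 pint × 5/6 × 2 cup/pint × 240 g/cup = 600 g
milk: 0.5 pint × 5/6 × 2 cup/pint × 245 g/cup ≈ 204 g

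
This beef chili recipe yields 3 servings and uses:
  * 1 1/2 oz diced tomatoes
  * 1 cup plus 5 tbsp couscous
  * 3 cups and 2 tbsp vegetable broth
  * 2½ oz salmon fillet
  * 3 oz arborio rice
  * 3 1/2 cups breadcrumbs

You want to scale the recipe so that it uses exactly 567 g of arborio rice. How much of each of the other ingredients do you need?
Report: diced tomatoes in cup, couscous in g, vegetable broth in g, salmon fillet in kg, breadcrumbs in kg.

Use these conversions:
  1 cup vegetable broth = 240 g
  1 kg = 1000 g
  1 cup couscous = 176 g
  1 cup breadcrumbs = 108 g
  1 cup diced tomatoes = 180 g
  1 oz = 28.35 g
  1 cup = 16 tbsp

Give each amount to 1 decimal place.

The original recipe has 85.05 g of arborio rice, so the scaling factor is 567 ÷ 85.05 = 20/3.
diced tomatoes: 1.5 oz × 20/3 × 28.35 g/oz ÷ 180 g/cup ≈ 1.6 cup
couscous: (1 cup + 5 tbsp = 1.3125 cup) × 20/3 × 176 g/cup = 1540.0 g
vegetable broth: (3 cup + 2 tbsp = 3.125 cup) × 20/3 × 240 g/cup = 5000.0 g
salmon fillet: 2.5 oz × 20/3 × 28.35 g/oz ÷ 1000 g/kg ≈ 0.5 kg
breadcrumbs: 3.5 cup × 20/3 × 108 g/cup ÷ 1000 g/kg ≈ 2.5 kg

diced tomatoes: 1.6 cup; couscous: 1540.0 g; vegetable broth: 5000.0 g; salmon fillet: 0.5 kg; breadcrumbs: 2.5 kg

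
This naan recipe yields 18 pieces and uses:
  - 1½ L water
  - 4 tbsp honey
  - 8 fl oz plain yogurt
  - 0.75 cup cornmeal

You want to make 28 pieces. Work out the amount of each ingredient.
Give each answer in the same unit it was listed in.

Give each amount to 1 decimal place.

water: 2.3 L; honey: 6.2 tbsp; plain yogurt: 12.4 fl oz; cornmeal: 1.2 cup

Scaling factor: 28/18 = 14/9.
water: 1.5 L × 14/9 ≈ 2.3 L
honey: 4 tbsp × 14/9 ≈ 6.2 tbsp
plain yogurt: 8 fl oz × 14/9 ≈ 12.4 fl oz
cornmeal: 0.75 cup × 14/9 ≈ 1.2 cup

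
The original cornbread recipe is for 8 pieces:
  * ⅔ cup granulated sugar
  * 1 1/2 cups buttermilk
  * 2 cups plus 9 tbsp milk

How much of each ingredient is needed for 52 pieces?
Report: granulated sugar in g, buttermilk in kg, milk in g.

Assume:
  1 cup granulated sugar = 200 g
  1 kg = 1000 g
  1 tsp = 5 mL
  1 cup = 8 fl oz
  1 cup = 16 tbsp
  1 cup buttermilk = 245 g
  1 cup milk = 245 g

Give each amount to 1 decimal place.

Scaling factor: 52/8 = 13/2 = 6.5.
granulated sugar: 2/3 cup × 13/2 × 200 g/cup ≈ 866.7 g
buttermilk: 1.5 cup × 13/2 × 245 g/cup ÷ 1000 g/kg ≈ 2.4 kg
milk: (2 cup + 9 tbsp = 2.5625 cup) × 13/2 × 245 g/cup ≈ 4080.8 g

granulated sugar: 866.7 g; buttermilk: 2.4 kg; milk: 4080.8 g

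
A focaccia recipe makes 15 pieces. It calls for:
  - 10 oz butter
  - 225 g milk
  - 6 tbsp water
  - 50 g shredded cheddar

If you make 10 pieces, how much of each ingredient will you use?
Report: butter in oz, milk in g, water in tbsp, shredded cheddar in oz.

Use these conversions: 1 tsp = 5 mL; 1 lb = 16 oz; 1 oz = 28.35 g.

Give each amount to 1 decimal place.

Scaling factor: 10/15 = 2/3.
butter: 10 oz × 2/3 ≈ 6.7 oz
milk: 225 g × 2/3 = 150.0 g
water: 6 tbsp × 2/3 = 4.0 tbsp
shredded cheddar: 50 g × 2/3 ÷ 28.35 g/oz ≈ 1.2 oz

butter: 6.7 oz; milk: 150.0 g; water: 4.0 tbsp; shredded cheddar: 1.2 oz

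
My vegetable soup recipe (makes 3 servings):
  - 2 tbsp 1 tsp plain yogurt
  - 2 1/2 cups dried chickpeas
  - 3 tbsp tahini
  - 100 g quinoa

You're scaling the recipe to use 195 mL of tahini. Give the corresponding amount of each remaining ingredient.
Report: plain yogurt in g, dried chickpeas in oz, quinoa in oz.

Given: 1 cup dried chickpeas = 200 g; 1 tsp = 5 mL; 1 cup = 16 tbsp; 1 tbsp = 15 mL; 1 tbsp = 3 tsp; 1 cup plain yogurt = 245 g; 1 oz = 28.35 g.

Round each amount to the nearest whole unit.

plain yogurt: 155 g; dried chickpeas: 76 oz; quinoa: 15 oz

The original recipe has 45 mL of tahini, so the scaling factor is 195 ÷ 45 = 13/3.
plain yogurt: (2 tbsp + 1 tsp = 7/3 tbsp) × 13/3 ÷ 16 tbsp/cup × 245 g/cup ≈ 155 g
dried chickpeas: 2.5 cup × 13/3 × 200 g/cup ÷ 28.35 g/oz ≈ 76 oz
quinoa: 100 g × 13/3 ÷ 28.35 g/oz ≈ 15 oz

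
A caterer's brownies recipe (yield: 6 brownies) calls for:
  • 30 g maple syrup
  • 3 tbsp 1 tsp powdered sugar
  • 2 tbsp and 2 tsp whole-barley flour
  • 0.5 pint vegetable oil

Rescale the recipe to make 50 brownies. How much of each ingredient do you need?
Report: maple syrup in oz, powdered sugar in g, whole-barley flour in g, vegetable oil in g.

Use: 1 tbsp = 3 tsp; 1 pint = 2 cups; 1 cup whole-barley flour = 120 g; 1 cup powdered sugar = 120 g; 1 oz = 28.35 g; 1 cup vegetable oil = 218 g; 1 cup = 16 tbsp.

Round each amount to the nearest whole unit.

Scaling factor: 50/6 = 25/3.
maple syrup: 30 g × 25/3 ÷ 28.35 g/oz ≈ 9 oz
powdered sugar: (3 tbsp + 1 tsp = 10/3 tbsp) × 25/3 ÷ 16 tbsp/cup × 120 g/cup ≈ 208 g
whole-barley flour: (2 tbsp + 2 tsp = 8/3 tbsp) × 25/3 ÷ 16 tbsp/cup × 120 g/cup ≈ 167 g
vegetable oil: 0.5 pint × 25/3 × 2 cup/pint × 218 g/cup ≈ 1817 g

maple syrup: 9 oz; powdered sugar: 208 g; whole-barley flour: 167 g; vegetable oil: 1817 g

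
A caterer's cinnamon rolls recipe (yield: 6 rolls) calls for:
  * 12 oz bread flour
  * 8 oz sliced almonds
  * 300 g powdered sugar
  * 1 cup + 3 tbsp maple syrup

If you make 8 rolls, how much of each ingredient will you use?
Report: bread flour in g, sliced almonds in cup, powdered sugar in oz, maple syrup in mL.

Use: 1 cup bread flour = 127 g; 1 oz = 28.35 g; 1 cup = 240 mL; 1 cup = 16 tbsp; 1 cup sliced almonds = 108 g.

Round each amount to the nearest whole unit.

Scaling factor: 8/6 = 4/3.
bread flour: 12 oz × 4/3 × 28.35 g/oz ≈ 454 g
sliced almonds: 8 oz × 4/3 × 28.35 g/oz ÷ 108 g/cup ≈ 3 cup
powdered sugar: 300 g × 4/3 ÷ 28.35 g/oz ≈ 14 oz
maple syrup: (1 cup + 3 tbsp = 1.1875 cup) × 4/3 × 240 mL/cup = 380 mL

bread flour: 454 g; sliced almonds: 3 cup; powdered sugar: 14 oz; maple syrup: 380 mL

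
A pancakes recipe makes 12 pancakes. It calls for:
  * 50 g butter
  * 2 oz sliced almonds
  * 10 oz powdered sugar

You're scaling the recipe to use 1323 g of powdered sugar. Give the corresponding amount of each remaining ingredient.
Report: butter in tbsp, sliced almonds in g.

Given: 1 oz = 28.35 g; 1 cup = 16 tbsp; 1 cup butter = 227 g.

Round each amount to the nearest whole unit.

The original recipe has 283.5 g of powdered sugar, so the scaling factor is 1323 ÷ 283.5 = 14/3.
butter: 50 g × 14/3 ÷ 227 g/cup × 16 tbsp/cup ≈ 16 tbsp
sliced almonds: 2 oz × 14/3 × 28.35 g/oz ≈ 265 g

butter: 16 tbsp; sliced almonds: 265 g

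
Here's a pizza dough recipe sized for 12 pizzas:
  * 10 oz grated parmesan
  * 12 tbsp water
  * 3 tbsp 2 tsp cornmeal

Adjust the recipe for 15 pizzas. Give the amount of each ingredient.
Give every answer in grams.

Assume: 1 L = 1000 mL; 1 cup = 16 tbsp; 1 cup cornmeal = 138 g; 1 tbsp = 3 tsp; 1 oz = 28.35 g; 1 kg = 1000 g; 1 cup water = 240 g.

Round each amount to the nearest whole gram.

grated parmesan: 354 g; water: 225 g; cornmeal: 40 g

Scaling factor: 15/12 = 5/4 = 1.25.
grated parmesan: 10 oz × 5/4 × 28.35 g/oz ≈ 354 g
water: 12 tbsp × 5/4 ÷ 16 tbsp/cup × 240 g/cup = 225 g
cornmeal: (3 tbsp + 2 tsp = 11/3 tbsp) × 5/4 ÷ 16 tbsp/cup × 138 g/cup ≈ 40 g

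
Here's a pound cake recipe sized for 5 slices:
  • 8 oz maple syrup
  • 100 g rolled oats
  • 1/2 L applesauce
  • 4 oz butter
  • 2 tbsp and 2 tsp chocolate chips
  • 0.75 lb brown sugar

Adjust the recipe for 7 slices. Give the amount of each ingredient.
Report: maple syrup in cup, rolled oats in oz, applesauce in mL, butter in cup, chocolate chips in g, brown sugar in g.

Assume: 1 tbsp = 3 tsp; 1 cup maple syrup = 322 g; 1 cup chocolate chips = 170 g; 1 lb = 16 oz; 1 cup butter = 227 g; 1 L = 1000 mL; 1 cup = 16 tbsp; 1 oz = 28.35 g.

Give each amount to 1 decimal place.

Scaling factor: 7/5 = 1.4.
maple syrup: 8 oz × 7/5 × 28.35 g/oz ÷ 322 g/cup ≈ 1.0 cup
rolled oats: 100 g × 7/5 ÷ 28.35 g/oz ≈ 4.9 oz
applesauce: 0.5 L × 7/5 × 1000 mL/L = 700.0 mL
butter: 4 oz × 7/5 × 28.35 g/oz ÷ 227 g/cup ≈ 0.7 cup
chocolate chips: (2 tbsp + 2 tsp = 8/3 tbsp) × 7/5 ÷ 16 tbsp/cup × 170 g/cup ≈ 39.7 g
brown sugar: 0.75 lb × 7/5 × 16 oz/lb × 28.35 g/oz ≈ 476.3 g

maple syrup: 1.0 cup; rolled oats: 4.9 oz; applesauce: 700.0 mL; butter: 0.7 cup; chocolate chips: 39.7 g; brown sugar: 476.3 g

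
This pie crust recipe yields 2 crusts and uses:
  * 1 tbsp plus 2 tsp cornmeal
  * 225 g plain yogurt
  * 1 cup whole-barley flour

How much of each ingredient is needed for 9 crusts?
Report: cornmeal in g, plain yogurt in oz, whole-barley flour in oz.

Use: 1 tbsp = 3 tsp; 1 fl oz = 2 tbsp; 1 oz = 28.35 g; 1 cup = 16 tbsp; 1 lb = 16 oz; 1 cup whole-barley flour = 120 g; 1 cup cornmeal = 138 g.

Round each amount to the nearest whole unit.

cornmeal: 65 g; plain yogurt: 36 oz; whole-barley flour: 19 oz

Scaling factor: 9/2 = 4.5.
cornmeal: (1 tbsp + 2 tsp = 5/3 tbsp) × 9/2 ÷ 16 tbsp/cup × 138 g/cup ≈ 65 g
plain yogurt: 225 g × 9/2 ÷ 28.35 g/oz ≈ 36 oz
whole-barley flour: 1 cup × 9/2 × 120 g/cup ÷ 28.35 g/oz ≈ 19 oz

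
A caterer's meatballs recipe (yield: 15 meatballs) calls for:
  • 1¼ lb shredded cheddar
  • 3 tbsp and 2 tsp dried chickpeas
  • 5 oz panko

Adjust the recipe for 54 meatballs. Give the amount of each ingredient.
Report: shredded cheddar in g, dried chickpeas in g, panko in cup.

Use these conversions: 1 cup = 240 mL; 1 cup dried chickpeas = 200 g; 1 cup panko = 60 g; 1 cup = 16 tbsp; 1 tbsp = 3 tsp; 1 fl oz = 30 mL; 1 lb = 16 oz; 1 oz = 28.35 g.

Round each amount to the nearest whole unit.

shredded cheddar: 2041 g; dried chickpeas: 165 g; panko: 9 cup

Scaling factor: 54/15 = 18/5 = 3.6.
shredded cheddar: 1.25 lb × 18/5 × 16 oz/lb × 28.35 g/oz ≈ 2041 g
dried chickpeas: (3 tbsp + 2 tsp = 11/3 tbsp) × 18/5 ÷ 16 tbsp/cup × 200 g/cup = 165 g
panko: 5 oz × 18/5 × 28.35 g/oz ÷ 60 g/cup ≈ 9 cup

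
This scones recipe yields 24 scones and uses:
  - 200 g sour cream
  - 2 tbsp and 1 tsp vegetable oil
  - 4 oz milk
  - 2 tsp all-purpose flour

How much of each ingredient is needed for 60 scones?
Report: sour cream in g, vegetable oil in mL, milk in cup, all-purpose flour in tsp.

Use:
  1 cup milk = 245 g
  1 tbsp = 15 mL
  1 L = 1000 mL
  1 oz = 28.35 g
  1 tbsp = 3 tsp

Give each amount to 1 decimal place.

sour cream: 500.0 g; vegetable oil: 87.5 mL; milk: 1.2 cup; all-purpose flour: 5.0 tsp

Scaling factor: 60/24 = 5/2 = 2.5.
sour cream: 200 g × 5/2 = 500.0 g
vegetable oil: (2 tbsp + 1 tsp = 7/3 tbsp) × 5/2 × 15 mL/tbsp = 87.5 mL
milk: 4 oz × 5/2 × 28.35 g/oz ÷ 245 g/cup ≈ 1.2 cup
all-purpose flour: 2 tsp × 5/2 = 5.0 tsp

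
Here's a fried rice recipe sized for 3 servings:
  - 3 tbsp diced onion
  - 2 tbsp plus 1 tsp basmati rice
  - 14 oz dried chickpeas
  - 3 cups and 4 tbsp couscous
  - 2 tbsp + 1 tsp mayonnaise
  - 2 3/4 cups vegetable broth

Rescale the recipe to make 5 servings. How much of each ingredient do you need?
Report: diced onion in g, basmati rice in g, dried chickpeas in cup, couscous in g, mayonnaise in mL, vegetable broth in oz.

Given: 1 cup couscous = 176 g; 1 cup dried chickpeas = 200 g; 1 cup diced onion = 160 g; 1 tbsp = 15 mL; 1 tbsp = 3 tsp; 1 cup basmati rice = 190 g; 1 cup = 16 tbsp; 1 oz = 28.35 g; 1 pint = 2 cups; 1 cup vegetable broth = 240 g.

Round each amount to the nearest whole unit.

Scaling factor: 5/3.
diced onion: 3 tbsp × 5/3 ÷ 16 tbsp/cup × 160 g/cup = 50 g
basmati rice: (2 tbsp + 1 tsp = 7/3 tbsp) × 5/3 ÷ 16 tbsp/cup × 190 g/cup ≈ 46 g
dried chickpeas: 14 oz × 5/3 × 28.35 g/oz ÷ 200 g/cup ≈ 3 cup
couscous: (3 cup + 4 tbsp = 3.25 cup) × 5/3 × 176 g/cup ≈ 953 g
mayonnaise: (2 tbsp + 1 tsp = 7/3 tbsp) × 5/3 × 15 mL/tbsp ≈ 58 mL
vegetable broth: 2.75 cup × 5/3 × 240 g/cup ÷ 28.35 g/oz ≈ 39 oz

diced onion: 50 g; basmati rice: 46 g; dried chickpeas: 3 cup; couscous: 953 g; mayonnaise: 58 mL; vegetable broth: 39 oz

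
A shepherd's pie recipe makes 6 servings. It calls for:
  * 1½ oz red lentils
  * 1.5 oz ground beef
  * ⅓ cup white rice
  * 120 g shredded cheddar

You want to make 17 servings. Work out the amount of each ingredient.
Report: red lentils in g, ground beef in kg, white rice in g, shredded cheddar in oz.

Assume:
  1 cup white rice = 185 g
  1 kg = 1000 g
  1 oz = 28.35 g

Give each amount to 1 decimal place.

Scaling factor: 17/6.
red lentils: 1.5 oz × 17/6 × 28.35 g/oz ≈ 120.5 g
ground beef: 1.5 oz × 17/6 × 28.35 g/oz ÷ 1000 g/kg ≈ 0.1 kg
white rice: 1/3 cup × 17/6 × 185 g/cup ≈ 174.7 g
shredded cheddar: 120 g × 17/6 ÷ 28.35 g/oz ≈ 12.0 oz

red lentils: 120.5 g; ground beef: 0.1 kg; white rice: 174.7 g; shredded cheddar: 12.0 oz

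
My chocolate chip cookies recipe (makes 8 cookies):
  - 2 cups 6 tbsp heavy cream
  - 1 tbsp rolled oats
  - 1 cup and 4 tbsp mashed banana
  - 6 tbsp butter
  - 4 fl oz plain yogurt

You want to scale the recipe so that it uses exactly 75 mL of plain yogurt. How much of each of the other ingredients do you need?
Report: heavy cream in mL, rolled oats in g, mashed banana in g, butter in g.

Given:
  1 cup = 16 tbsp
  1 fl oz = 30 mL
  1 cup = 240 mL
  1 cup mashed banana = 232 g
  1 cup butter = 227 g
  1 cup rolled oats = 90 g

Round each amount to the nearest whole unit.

The original recipe has 120 mL of plain yogurt, so the scaling factor is 75 ÷ 120 = 5/8 = 0.625.
heavy cream: (2 cup + 6 tbsp = 2.375 cup) × 5/8 × 240 mL/cup ≈ 356 mL
rolled oats: 1 tbsp × 5/8 ÷ 16 tbsp/cup × 90 g/cup ≈ 4 g
mashed banana: (1 cup + 4 tbsp = 1.25 cup) × 5/8 × 232 g/cup ≈ 181 g
butter: 6 tbsp × 5/8 ÷ 16 tbsp/cup × 227 g/cup ≈ 53 g

heavy cream: 356 mL; rolled oats: 4 g; mashed banana: 181 g; butter: 53 g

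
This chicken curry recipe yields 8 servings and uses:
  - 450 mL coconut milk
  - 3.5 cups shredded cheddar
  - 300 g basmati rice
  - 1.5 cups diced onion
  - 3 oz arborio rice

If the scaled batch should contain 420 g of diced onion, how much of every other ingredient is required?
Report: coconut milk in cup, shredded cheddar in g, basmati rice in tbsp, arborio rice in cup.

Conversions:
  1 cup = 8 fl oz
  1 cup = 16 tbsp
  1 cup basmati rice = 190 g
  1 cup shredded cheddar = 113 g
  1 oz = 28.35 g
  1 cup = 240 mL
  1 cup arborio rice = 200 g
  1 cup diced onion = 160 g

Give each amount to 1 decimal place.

The original recipe has 240 g of diced onion, so the scaling factor is 420 ÷ 240 = 7/4 = 1.75.
coconut milk: 450 mL × 7/4 ÷ 240 mL/cup ≈ 3.3 cup
shredded cheddar: 3.5 cup × 7/4 × 113 g/cup ≈ 692.1 g
basmati rice: 300 g × 7/4 ÷ 190 g/cup × 16 tbsp/cup ≈ 44.2 tbsp
arborio rice: 3 oz × 7/4 × 28.35 g/oz ÷ 200 g/cup ≈ 0.7 cup

coconut milk: 3.3 cup; shredded cheddar: 692.1 g; basmati rice: 44.2 tbsp; arborio rice: 0.7 cup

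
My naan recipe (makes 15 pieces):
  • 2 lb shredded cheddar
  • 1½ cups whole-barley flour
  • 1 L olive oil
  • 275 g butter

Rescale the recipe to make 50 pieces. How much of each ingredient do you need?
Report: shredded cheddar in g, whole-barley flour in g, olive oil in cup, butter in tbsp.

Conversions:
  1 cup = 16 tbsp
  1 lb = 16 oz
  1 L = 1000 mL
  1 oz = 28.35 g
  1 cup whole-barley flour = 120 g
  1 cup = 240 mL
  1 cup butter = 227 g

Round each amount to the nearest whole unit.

shredded cheddar: 3024 g; whole-barley flour: 600 g; olive oil: 14 cup; butter: 65 tbsp

Scaling factor: 50/15 = 10/3.
shredded cheddar: 2 lb × 10/3 × 16 oz/lb × 28.35 g/oz = 3024 g
whole-barley flour: 1.5 cup × 10/3 × 120 g/cup = 600 g
olive oil: 1 L × 10/3 × 1000 mL/L ÷ 240 mL/cup ≈ 14 cup
butter: 275 g × 10/3 ÷ 227 g/cup × 16 tbsp/cup ≈ 65 tbsp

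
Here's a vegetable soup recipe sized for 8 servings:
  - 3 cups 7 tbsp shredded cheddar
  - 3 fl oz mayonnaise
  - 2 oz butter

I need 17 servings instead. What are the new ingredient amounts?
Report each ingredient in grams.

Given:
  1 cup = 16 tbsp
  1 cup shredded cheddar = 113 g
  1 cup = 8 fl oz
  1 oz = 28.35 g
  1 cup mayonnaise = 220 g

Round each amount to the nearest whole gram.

shredded cheddar: 825 g; mayonnaise: 175 g; butter: 120 g

Scaling factor: 17/8 = 2.125.
shredded cheddar: (3 cup + 7 tbsp = 3.4375 cup) × 17/8 × 113 g/cup ≈ 825 g
mayonnaise: 3 fl oz × 17/8 ÷ 8 fl oz/cup × 220 g/cup ≈ 175 g
butter: 2 oz × 17/8 × 28.35 g/oz ≈ 120 g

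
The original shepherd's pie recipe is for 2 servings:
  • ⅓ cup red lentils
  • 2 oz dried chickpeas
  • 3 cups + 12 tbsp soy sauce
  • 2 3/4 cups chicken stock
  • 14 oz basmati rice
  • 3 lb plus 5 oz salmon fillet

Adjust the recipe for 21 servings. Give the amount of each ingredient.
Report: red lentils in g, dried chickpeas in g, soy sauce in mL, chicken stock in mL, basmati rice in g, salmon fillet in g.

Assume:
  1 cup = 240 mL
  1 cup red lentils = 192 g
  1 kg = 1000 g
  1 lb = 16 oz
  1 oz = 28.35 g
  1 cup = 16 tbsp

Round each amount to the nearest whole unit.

Scaling factor: 21/2 = 10.5.
red lentils: 1/3 cup × 21/2 × 192 g/cup = 672 g
dried chickpeas: 2 oz × 21/2 × 28.35 g/oz ≈ 595 g
soy sauce: (3 cup + 12 tbsp = 3.75 cup) × 21/2 × 240 mL/cup = 9450 mL
chicken stock: 2.75 cup × 21/2 × 240 mL/cup = 6930 mL
basmati rice: 14 oz × 21/2 × 28.35 g/oz ≈ 4167 g
salmon fillet: (3 lb + 5 oz = 3.3125 lb) × 21/2 × 16 oz/lb × 28.35 g/oz ≈ 15777 g

red lentils: 672 g; dried chickpeas: 595 g; soy sauce: 9450 mL; chicken stock: 6930 mL; basmati rice: 4167 g; salmon fillet: 15777 g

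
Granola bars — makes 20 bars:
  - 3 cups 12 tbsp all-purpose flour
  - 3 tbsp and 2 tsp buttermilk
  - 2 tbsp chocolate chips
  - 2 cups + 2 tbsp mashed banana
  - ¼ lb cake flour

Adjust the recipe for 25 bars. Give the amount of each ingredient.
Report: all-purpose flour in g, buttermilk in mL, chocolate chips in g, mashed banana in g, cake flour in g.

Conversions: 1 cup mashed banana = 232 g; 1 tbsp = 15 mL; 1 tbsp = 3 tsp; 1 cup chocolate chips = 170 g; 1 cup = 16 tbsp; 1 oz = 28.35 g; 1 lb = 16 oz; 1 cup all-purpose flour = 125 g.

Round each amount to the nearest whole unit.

all-purpose flour: 586 g; buttermilk: 69 mL; chocolate chips: 27 g; mashed banana: 616 g; cake flour: 142 g

Scaling factor: 25/20 = 5/4 = 1.25.
all-purpose flour: (3 cup + 12 tbsp = 3.75 cup) × 5/4 × 125 g/cup ≈ 586 g
buttermilk: (3 tbsp + 2 tsp = 11/3 tbsp) × 5/4 × 15 mL/tbsp ≈ 69 mL
chocolate chips: 2 tbsp × 5/4 ÷ 16 tbsp/cup × 170 g/cup ≈ 27 g
mashed banana: (2 cup + 2 tbsp = 2.125 cup) × 5/4 × 232 g/cup ≈ 616 g
cake flour: 0.25 lb × 5/4 × 16 oz/lb × 28.35 g/oz ≈ 142 g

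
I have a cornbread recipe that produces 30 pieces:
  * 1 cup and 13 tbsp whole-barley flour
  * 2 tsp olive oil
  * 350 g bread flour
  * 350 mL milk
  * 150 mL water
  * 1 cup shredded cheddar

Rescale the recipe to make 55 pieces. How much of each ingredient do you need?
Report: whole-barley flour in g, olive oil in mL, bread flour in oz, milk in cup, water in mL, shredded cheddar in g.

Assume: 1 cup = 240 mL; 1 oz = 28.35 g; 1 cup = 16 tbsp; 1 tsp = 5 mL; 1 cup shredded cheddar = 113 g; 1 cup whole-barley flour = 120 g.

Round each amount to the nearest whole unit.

Scaling factor: 55/30 = 11/6.
whole-barley flour: (1 cup + 13 tbsp = 1.8125 cup) × 11/6 × 120 g/cup ≈ 399 g
olive oil: 2 tsp × 11/6 × 5 mL/tsp ≈ 18 mL
bread flour: 350 g × 11/6 ÷ 28.35 g/oz ≈ 23 oz
milk: 350 mL × 11/6 ÷ 240 mL/cup ≈ 3 cup
water: 150 mL × 11/6 = 275 mL
shredded cheddar: 1 cup × 11/6 × 113 g/cup ≈ 207 g

whole-barley flour: 399 g; olive oil: 18 mL; bread flour: 23 oz; milk: 3 cup; water: 275 mL; shredded cheddar: 207 g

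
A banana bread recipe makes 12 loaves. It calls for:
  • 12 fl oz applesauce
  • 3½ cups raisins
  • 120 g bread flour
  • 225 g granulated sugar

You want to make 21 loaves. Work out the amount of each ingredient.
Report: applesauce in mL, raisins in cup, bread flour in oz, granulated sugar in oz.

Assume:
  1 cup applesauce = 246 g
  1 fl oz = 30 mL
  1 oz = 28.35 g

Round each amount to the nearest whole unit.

applesauce: 630 mL; raisins: 6 cup; bread flour: 7 oz; granulated sugar: 14 oz

Scaling factor: 21/12 = 7/4 = 1.75.
applesauce: 12 fl oz × 7/4 × 30 mL/fl oz = 630 mL
raisins: 3.5 cup × 7/4 ≈ 6 cup
bread flour: 120 g × 7/4 ÷ 28.35 g/oz ≈ 7 oz
granulated sugar: 225 g × 7/4 ÷ 28.35 g/oz ≈ 14 oz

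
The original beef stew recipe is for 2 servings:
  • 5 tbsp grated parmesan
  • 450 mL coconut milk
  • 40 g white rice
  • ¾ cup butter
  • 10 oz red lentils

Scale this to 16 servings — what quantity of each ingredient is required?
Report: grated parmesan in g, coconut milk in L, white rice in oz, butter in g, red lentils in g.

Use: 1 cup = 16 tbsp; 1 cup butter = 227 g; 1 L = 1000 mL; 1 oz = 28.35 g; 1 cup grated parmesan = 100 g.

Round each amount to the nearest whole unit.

Scaling factor: 16/2 = 8.
grated parmesan: 5 tbsp × 8 ÷ 16 tbsp/cup × 100 g/cup = 250 g
coconut milk: 450 mL × 8 ÷ 1000 mL/L ≈ 4 L
white rice: 40 g × 8 ÷ 28.35 g/oz ≈ 11 oz
butter: 0.75 cup × 8 × 227 g/cup = 1362 g
red lentils: 10 oz × 8 × 28.35 g/oz = 2268 g

grated parmesan: 250 g; coconut milk: 4 L; white rice: 11 oz; butter: 1362 g; red lentils: 2268 g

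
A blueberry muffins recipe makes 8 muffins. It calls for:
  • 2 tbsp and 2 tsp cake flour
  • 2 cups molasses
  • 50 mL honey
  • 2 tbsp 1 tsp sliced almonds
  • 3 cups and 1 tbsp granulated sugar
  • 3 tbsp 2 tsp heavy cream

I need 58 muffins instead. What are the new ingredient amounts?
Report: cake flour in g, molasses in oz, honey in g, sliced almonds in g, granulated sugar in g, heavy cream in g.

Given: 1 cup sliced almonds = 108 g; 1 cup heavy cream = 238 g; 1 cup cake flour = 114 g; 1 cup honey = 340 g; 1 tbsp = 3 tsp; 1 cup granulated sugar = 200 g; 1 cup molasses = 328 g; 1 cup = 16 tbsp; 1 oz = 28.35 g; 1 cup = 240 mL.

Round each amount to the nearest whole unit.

Scaling factor: 58/8 = 29/4 = 7.25.
cake flour: (2 tbsp + 2 tsp = 8/3 tbsp) × 29/4 ÷ 16 tbsp/cup × 114 g/cup ≈ 138 g
molasses: 2 cup × 29/4 × 328 g/cup ÷ 28.35 g/oz ≈ 168 oz
honey: 50 mL × 29/4 ÷ 240 mL/cup × 340 g/cup ≈ 514 g
sliced almonds: (2 tbsp + 1 tsp = 7/3 tbsp) × 29/4 ÷ 16 tbsp/cup × 108 g/cup ≈ 114 g
granulated sugar: (3 cup + 1 tbsp = 3.0625 cup) × 29/4 × 200 g/cup ≈ 4441 g
heavy cream: (3 tbsp + 2 tsp = 11/3 tbsp) × 29/4 ÷ 16 tbsp/cup × 238 g/cup ≈ 395 g

cake flour: 138 g; molasses: 168 oz; honey: 514 g; sliced almonds: 114 g; granulated sugar: 4441 g; heavy cream: 395 g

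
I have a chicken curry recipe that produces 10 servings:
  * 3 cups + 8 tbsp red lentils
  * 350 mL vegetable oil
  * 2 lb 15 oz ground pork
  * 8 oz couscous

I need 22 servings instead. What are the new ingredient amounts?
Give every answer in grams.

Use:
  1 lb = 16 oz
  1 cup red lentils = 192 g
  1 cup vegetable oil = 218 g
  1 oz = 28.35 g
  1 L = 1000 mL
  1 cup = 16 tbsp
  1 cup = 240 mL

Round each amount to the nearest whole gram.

red lentils: 1478 g; vegetable oil: 699 g; ground pork: 2931 g; couscous: 499 g

Scaling factor: 22/10 = 11/5 = 2.2.
red lentils: (3 cup + 8 tbsp = 3.5 cup) × 11/5 × 192 g/cup ≈ 1478 g
vegetable oil: 350 mL × 11/5 ÷ 240 mL/cup × 218 g/cup ≈ 699 g
ground pork: (2 lb + 15 oz = 2.9375 lb) × 11/5 × 16 oz/lb × 28.35 g/oz ≈ 2931 g
couscous: 8 oz × 11/5 × 28.35 g/oz ≈ 499 g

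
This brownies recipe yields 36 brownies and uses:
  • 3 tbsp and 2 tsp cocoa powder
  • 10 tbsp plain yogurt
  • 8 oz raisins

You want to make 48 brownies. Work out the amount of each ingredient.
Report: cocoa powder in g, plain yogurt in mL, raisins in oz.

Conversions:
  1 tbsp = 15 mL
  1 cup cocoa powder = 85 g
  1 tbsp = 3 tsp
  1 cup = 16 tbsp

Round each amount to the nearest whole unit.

Scaling factor: 48/36 = 4/3.
cocoa powder: (3 tbsp + 2 tsp = 11/3 tbsp) × 4/3 ÷ 16 tbsp/cup × 85 g/cup ≈ 26 g
plain yogurt: 10 tbsp × 4/3 × 15 mL/tbsp = 200 mL
raisins: 8 oz × 4/3 ≈ 11 oz

cocoa powder: 26 g; plain yogurt: 200 mL; raisins: 11 oz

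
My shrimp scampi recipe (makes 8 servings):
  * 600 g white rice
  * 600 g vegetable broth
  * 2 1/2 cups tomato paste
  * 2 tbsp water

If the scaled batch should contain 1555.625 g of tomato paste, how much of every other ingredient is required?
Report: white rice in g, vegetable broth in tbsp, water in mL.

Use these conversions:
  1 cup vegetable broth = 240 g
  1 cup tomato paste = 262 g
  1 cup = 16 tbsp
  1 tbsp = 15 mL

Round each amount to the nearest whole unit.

white rice: 1425 g; vegetable broth: 95 tbsp; water: 71 mL

The original recipe has 655 g of tomato paste, so the scaling factor is 1555.625 ÷ 655 = 19/8 = 2.375.
white rice: 600 g × 19/8 = 1425 g
vegetable broth: 600 g × 19/8 ÷ 240 g/cup × 16 tbsp/cup = 95 tbsp
water: 2 tbsp × 19/8 × 15 mL/tbsp ≈ 71 mL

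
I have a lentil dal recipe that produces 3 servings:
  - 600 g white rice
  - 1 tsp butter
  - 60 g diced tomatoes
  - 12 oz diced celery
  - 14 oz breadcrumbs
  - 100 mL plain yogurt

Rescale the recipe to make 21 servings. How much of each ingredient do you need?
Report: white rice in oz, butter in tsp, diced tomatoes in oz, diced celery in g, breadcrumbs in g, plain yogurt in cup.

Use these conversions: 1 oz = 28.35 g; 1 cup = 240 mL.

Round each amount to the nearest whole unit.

white rice: 148 oz; butter: 7 tsp; diced tomatoes: 15 oz; diced celery: 2381 g; breadcrumbs: 2778 g; plain yogurt: 3 cup

Scaling factor: 21/3 = 7.
white rice: 600 g × 7 ÷ 28.35 g/oz ≈ 148 oz
butter: 1 tsp × 7 = 7 tsp
diced tomatoes: 60 g × 7 ÷ 28.35 g/oz ≈ 15 oz
diced celery: 12 oz × 7 × 28.35 g/oz ≈ 2381 g
breadcrumbs: 14 oz × 7 × 28.35 g/oz ≈ 2778 g
plain yogurt: 100 mL × 7 ÷ 240 mL/cup ≈ 3 cup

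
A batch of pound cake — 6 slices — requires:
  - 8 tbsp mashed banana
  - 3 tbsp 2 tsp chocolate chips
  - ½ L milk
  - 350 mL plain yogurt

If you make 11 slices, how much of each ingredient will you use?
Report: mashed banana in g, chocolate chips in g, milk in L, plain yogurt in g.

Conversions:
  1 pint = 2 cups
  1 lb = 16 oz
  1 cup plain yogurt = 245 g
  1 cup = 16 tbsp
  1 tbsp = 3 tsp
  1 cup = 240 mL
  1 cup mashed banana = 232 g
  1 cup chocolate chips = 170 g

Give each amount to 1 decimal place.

Scaling factor: 11/6.
mashed banana: 8 tbsp × 11/6 ÷ 16 tbsp/cup × 232 g/cup ≈ 212.7 g
chocolate chips: (3 tbsp + 2 tsp = 11/3 tbsp) × 11/6 ÷ 16 tbsp/cup × 170 g/cup ≈ 71.4 g
milk: 0.5 L × 11/6 ≈ 0.9 L
plain yogurt: 350 mL × 11/6 ÷ 240 mL/cup × 245 g/cup ≈ 655.0 g

mashed banana: 212.7 g; chocolate chips: 71.4 g; milk: 0.9 L; plain yogurt: 655.0 g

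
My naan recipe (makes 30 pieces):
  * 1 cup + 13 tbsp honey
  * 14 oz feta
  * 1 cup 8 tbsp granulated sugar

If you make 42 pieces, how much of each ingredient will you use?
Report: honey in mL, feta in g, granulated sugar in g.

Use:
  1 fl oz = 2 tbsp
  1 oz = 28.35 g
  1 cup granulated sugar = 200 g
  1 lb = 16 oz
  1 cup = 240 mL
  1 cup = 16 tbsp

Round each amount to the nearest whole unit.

Scaling factor: 42/30 = 7/5 = 1.4.
honey: (1 cup + 13 tbsp = 1.8125 cup) × 7/5 × 240 mL/cup = 609 mL
feta: 14 oz × 7/5 × 28.35 g/oz ≈ 556 g
granulated sugar: (1 cup + 8 tbsp = 1.5 cup) × 7/5 × 200 g/cup = 420 g

honey: 609 mL; feta: 556 g; granulated sugar: 420 g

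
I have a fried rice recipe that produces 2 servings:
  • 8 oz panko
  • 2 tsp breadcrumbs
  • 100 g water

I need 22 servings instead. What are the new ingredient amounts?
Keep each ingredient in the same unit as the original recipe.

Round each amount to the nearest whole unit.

panko: 88 oz; breadcrumbs: 22 tsp; water: 1100 g

Scaling factor: 22/2 = 11.
panko: 8 oz × 11 = 88 oz
breadcrumbs: 2 tsp × 11 = 22 tsp
water: 100 g × 11 = 1100 g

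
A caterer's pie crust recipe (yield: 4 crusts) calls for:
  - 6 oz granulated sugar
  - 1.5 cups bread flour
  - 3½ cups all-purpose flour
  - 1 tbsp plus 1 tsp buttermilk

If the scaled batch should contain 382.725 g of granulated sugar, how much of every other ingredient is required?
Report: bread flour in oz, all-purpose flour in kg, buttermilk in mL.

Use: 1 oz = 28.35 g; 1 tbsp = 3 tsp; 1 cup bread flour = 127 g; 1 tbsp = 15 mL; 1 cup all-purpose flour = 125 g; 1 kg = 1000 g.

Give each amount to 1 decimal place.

bread flour: 15.1 oz; all-purpose flour: 1.0 kg; buttermilk: 45.0 mL

The original recipe has 170.1 g of granulated sugar, so the scaling factor is 382.725 ÷ 170.1 = 9/4 = 2.25.
bread flour: 1.5 cup × 9/4 × 127 g/cup ÷ 28.35 g/oz ≈ 15.1 oz
all-purpose flour: 3.5 cup × 9/4 × 125 g/cup ÷ 1000 g/kg ≈ 1.0 kg
buttermilk: (1 tbsp + 1 tsp = 4/3 tbsp) × 9/4 × 15 mL/tbsp = 45.0 mL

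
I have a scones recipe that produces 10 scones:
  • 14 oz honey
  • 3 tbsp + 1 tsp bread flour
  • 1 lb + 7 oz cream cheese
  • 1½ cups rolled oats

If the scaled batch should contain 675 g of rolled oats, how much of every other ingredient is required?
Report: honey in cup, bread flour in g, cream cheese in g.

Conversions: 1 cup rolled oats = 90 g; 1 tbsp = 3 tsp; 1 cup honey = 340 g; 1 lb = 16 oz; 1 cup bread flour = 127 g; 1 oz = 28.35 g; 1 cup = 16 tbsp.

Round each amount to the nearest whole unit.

honey: 6 cup; bread flour: 132 g; cream cheese: 3260 g

The original recipe has 135 g of rolled oats, so the scaling factor is 675 ÷ 135 = 5.
honey: 14 oz × 5 × 28.35 g/oz ÷ 340 g/cup ≈ 6 cup
bread flour: (3 tbsp + 1 tsp = 10/3 tbsp) × 5 ÷ 16 tbsp/cup × 127 g/cup ≈ 132 g
cream cheese: (1 lb + 7 oz = 1.4375 lb) × 5 × 16 oz/lb × 28.35 g/oz ≈ 3260 g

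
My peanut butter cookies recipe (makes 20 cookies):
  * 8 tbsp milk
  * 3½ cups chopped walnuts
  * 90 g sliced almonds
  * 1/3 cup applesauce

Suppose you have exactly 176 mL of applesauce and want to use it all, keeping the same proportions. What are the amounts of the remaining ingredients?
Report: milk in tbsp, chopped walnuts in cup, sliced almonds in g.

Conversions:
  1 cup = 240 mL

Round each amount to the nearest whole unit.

milk: 18 tbsp; chopped walnuts: 8 cup; sliced almonds: 198 g

The original recipe has 80 mL of applesauce, so the scaling factor is 176 ÷ 80 = 11/5 = 2.2.
milk: 8 tbsp × 11/5 ≈ 18 tbsp
chopped walnuts: 3.5 cup × 11/5 ≈ 8 cup
sliced almonds: 90 g × 11/5 = 198 g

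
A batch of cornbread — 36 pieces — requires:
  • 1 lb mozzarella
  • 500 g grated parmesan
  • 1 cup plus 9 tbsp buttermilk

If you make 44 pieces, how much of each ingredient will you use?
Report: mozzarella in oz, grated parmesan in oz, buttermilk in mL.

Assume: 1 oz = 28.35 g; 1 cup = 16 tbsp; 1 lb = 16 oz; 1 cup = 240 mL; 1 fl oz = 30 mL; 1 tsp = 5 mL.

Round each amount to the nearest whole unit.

Scaling factor: 44/36 = 11/9.
mozzarella: 1 lb × 11/9 × 16 oz/lb ≈ 20 oz
grated parmesan: 500 g × 11/9 ÷ 28.35 g/oz ≈ 22 oz
buttermilk: (1 cup + 9 tbsp = 1.5625 cup) × 11/9 × 240 mL/cup ≈ 458 mL

mozzarella: 20 oz; grated parmesan: 22 oz; buttermilk: 458 mL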